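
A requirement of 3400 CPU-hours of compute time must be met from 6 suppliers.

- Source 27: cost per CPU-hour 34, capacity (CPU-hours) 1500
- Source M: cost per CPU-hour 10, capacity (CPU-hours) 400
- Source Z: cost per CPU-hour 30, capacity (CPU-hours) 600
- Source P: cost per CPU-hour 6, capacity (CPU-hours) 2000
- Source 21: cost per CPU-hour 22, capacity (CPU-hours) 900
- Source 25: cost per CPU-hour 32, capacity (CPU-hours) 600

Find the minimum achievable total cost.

Use suppliers in increasing cost order.
Source P at 6: take all 2000 CPU-hours → 1400 still needed.
Source M at 10: take all 400 CPU-hours → 1000 still needed.
Take 900 from Source 21 at 22 → need 100 more.
Take 100 from Source Z at 30 to finish.
Source 25, Source 27: unused.
Cost = 2000×6 + 400×10 + 900×22 + 100×30 = 38800.

38800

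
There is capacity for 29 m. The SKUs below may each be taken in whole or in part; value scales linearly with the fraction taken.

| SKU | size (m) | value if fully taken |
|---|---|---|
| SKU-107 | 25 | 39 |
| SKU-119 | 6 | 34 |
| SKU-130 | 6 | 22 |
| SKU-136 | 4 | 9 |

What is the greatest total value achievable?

85.28

Best value per unit of size first: SKU-119 34/6≈5.67, SKU-130 22/6≈3.67, SKU-136 9/4≈2.25, SKU-107 39/25≈1.56.
SKU-119: take in full, 6 m for value 34 → 23 left.
SKU-130: take in full, 6 m for value 22 → 17 left.
SKU-136: take in full, 4 m for value 9 → 13 left.
13 m left: a 13/25 share of SKU-107 gives 39×13/25 = 20.28.
Total value = 85.28.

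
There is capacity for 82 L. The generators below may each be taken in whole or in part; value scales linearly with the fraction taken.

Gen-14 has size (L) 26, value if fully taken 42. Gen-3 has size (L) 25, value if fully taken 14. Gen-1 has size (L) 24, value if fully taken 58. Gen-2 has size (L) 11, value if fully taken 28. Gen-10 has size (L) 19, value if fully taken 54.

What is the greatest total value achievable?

Best value per unit of size first: Gen-10 54/19≈2.84, Gen-2 28/11≈2.55, Gen-1 58/24≈2.42, Gen-14 42/26≈1.62, Gen-3 14/25≈0.56.
Gen-10: take in full, 19 L for value 54 ; 63 left.
Gen-2: take in full, 11 L for value 28 ; 52 left.
Gen-1: take in full, 24 L for value 58 ; 28 left.
All 26 L of Gen-14 fit (value 42) ; 2 remain.
2 L left: a 2/25 share of Gen-3 gives 14×2/25 = 1.12.
Total value = 183.12.

183.12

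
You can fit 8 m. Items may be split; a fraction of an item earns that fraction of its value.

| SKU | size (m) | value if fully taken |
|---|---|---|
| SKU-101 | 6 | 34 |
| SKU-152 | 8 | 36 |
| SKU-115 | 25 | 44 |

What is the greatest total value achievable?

Best value per unit of size first: SKU-101 34/6≈5.67, SKU-152 36/8≈4.5, SKU-115 44/25≈1.76.
All 6 m of SKU-101 fit (value 34) — 2 remain.
Only 2 m remain; take 2/8 of SKU-152 for value 36×2/8 = 9.
Total value = 43.

43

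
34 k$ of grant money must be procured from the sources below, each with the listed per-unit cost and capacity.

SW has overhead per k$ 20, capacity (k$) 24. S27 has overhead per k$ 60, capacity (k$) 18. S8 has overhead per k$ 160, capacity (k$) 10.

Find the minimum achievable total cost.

1080

Use sources in increasing cost order.
Take 24 from SW at 20 — need 10 more.
S27 at 60: take 10 of its 18 — requirement met.
S8: unused.
Cost = 24×20 + 10×60 = 1080.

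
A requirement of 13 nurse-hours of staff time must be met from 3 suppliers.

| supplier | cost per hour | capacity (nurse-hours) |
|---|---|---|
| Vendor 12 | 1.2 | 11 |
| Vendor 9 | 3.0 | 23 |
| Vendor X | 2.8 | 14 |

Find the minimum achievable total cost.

Use suppliers in increasing cost order.
Vendor 12 (1.2): use full 11 — 2 nurse-hours to go.
Vendor X (2.8): take the remaining 2 — done.
Vendor 9: unused.
Cost = 11×1.2 + 2×2.8 = 18.8.

18.8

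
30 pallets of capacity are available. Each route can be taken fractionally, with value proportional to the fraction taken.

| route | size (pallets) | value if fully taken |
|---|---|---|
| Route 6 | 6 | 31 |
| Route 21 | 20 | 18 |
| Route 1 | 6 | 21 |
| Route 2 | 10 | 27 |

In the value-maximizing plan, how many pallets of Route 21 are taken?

8

Rank by value-to-size ratio: Route 6 31/6≈5.17, Route 1 21/6≈3.5, Route 2 27/10≈2.7, Route 21 18/20≈0.9.
All 6 pallets of Route 6 fit (value 31) — 24 remain.
Route 1: take in full, 6 pallets for value 21 — 18 left.
Route 2: take in full, 10 pallets for value 27 — 8 left.
Fill the last 8 pallets with part of Route 21: 8/20 of it earns 7.2.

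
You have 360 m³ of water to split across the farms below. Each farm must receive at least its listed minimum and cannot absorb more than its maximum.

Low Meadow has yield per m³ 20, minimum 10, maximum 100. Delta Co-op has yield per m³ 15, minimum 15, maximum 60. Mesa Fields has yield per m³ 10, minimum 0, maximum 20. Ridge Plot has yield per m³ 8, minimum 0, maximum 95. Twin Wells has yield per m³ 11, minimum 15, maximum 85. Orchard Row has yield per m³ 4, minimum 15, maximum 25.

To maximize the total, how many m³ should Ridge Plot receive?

Meeting every minimum uses 10+15+0+0+15+15 = 55 m³, leaving 305.
Highest yield per m³ first: Low Meadow 20 > Delta Co-op 15 > Twin Wells 11 > Mesa Fields 10 > Ridge Plot 8 > Orchard Row 4.
Low Meadow takes 90 more to reach its cap of 100 ; 215 left.
Give Delta Co-op 45 more to hit its cap of 60 ; 170 left.
Twin Wells takes 70 more to reach its cap of 85 ; 100 left.
Mesa Fields takes 20 more to reach its cap of 20 ; 80 left.
Ridge Plot: +80 (room for 95) → 80. Pool exhausted.

80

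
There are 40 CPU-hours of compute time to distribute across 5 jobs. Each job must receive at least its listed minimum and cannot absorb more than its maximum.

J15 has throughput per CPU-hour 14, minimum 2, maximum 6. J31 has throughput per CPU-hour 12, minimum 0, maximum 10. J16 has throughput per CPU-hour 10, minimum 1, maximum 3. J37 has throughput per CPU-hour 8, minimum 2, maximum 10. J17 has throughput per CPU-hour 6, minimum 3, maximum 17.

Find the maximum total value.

380

Meeting every minimum uses 2+0+1+2+3 = 8 CPU-hours, leaving 32.
Highest throughput per CPU-hour first: J15 14 > J31 12 > J16 10 > J37 8 > J17 6.
Give J15 4 more to hit its cap of 6 → 28 left.
J31: +10 to 10 (cap) → 18 left.
Give J16 2 more to hit its cap of 3 → 16 left.
J37: +8 to 10 (cap) → 8 left.
J17: +8 (room for 14) → 11. Pool exhausted.
Total = 14×6 + 12×10 + 10×3 + 8×10 + 6×11 = 380.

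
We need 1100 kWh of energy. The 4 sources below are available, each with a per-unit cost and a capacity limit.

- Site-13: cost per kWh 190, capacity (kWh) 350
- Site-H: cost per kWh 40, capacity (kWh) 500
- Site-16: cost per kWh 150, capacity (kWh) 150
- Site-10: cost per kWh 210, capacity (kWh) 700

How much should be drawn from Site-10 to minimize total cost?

100

Use sources in increasing cost order.
Take 500 from Site-H at 40 — need 600 more.
Site-16 (150): use full 150 — 450 kWh to go.
Take 350 from Site-13 at 190 — need 100 more.
Take 100 from Site-10 at 210 to finish.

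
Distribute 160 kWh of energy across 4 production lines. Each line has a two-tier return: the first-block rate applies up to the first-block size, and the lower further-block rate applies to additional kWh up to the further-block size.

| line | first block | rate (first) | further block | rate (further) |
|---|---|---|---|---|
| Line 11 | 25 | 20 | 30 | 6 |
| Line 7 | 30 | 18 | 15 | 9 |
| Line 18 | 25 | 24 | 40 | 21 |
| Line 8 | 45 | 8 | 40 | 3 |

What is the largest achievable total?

Treat each block as its own option and order by rate: Line 18/first 24 > Line 18/second 21 > Line 11/first 20 > Line 7/first 18 > Line 7/second 9 > Line 8/first 8 > Line 11/second 6 > Line 8/second 3.
Fill Line 18 first block (25 at 24) → 135 left.
Line 18 second at 21: fill all 40 → 95 left.
Line 11 first at 20: fill all 25 → 70 left.
Line 7/first (18): +30 → 40 left.
Fill Line 7 second block (15 at 9) → 25 left.
Line 8 first at 8: only 25 left, fill 25.
Total = 24×25 + 21×40 + 20×25 + 18×30 + 9×15 + 8×25 = 2815.

2815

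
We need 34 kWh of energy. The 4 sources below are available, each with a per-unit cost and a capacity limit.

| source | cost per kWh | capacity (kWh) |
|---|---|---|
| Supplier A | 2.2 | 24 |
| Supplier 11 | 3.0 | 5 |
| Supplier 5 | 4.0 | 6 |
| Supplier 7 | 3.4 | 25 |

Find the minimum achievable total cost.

Cheapest first:
Supplier A at 2.2: take all 24 kWh → 10 still needed.
Supplier 11 (3.0): use full 5 → 5 kWh to go.
Supplier 7 (3.4): take the remaining 5 → done.
Supplier 5: unused.
Cost = 24×2.2 + 5×3.0 + 5×3.4 = 84.8.

84.8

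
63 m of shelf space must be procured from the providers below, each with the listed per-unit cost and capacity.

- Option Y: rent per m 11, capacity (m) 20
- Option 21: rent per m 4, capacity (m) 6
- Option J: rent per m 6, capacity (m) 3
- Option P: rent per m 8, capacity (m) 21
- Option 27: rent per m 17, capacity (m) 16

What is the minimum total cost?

Fill from the cheapest provider first.
Option 21 at 4: take all 6 m ; 57 still needed.
Option J (6): use full 3 ; 54 m to go.
Take 21 from Option P at 8 ; need 33 more.
Option Y at 11: take all 20 m ; 13 still needed.
Option 27 at 17: take 13 of its 16 ; requirement met.
Cost = 6×4 + 3×6 + 21×8 + 20×11 + 13×17 = 651.

651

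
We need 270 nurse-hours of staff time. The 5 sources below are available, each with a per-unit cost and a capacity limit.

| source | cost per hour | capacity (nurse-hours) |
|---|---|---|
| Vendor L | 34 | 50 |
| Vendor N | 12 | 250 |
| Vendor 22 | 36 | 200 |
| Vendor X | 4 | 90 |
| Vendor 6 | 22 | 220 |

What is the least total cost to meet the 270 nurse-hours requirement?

Cheapest first:
Take 90 from Vendor X at 4 ; need 180 more.
Vendor N at 12: take 180 of its 250 ; requirement met.
Vendor 6, Vendor L, Vendor 22: unused.
Cost = 90×4 + 180×12 = 2520.

2520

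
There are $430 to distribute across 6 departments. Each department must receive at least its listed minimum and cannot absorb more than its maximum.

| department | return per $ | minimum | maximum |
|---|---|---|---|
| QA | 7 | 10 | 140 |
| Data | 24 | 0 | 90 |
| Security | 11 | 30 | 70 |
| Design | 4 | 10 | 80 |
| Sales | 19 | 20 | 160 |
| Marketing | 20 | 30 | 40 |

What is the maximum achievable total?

7230

Meeting every minimum uses 10+0+30+10+20+30 = 100 $, leaving 330.
Highest return per $ first: Data 24 > Marketing 20 > Sales 19 > Security 11 > QA 7 > Design 4.
Data: +90 to 90 (cap) ; 240 left.
Marketing: +10 to 40 (cap) ; 230 left.
Give Sales 140 more to hit its cap of 160 ; 90 left.
Give Security 40 more to hit its cap of 70 ; 50 left.
QA has room for 130 more but only 50 remain, so it gets 60.
Total = 7×60 + 24×90 + 11×70 + 4×10 + 19×160 + 20×40 = 7230.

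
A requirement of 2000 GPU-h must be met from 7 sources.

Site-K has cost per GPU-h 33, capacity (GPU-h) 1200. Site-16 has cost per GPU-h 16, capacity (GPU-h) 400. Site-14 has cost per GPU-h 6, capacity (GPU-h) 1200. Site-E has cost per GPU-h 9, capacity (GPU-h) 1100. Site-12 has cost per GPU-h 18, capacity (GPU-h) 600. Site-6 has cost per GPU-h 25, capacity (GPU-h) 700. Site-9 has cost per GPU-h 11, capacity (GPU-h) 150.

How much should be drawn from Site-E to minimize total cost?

800

Use sources in increasing cost order.
Site-14 at 6: take all 1200 GPU-h → 800 still needed.
Take 800 from Site-E at 9 to finish.
Site-9, Site-16, Site-12, Site-6, Site-K: unused.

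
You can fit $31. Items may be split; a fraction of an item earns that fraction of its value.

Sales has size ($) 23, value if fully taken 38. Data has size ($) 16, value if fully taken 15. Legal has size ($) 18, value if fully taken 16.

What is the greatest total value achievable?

Rank by value-to-size ratio: Sales 38/23≈1.65, Data 15/16≈0.938, Legal 16/18≈0.889.
All 23 $ of Sales fit (value 38) ; 8 remain.
Only 8 $ remain; take 8/16 of Data for value 15×8/16 = 7.5.
Total value = 45.5.

45.5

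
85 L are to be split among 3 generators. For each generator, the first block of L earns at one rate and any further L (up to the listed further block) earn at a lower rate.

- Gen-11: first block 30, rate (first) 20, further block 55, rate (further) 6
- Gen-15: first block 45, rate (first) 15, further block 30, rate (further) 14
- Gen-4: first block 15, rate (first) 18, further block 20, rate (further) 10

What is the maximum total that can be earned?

1470

Order all 6 blocks by rate: Gen-11/tier1 20 > Gen-4/tier1 18 > Gen-15/tier1 15 > Gen-15/tier2 14 > Gen-4/tier2 10 > Gen-11/tier2 6.
Gen-11 tier1 at 20: fill all 30 ; 55 left.
Gen-4/tier1 (18): +15 ; 40 left.
Gen-15 tier1 at 15: only 40 left, fill 40.
Total = 20×30 + 18×15 + 15×40 = 1470.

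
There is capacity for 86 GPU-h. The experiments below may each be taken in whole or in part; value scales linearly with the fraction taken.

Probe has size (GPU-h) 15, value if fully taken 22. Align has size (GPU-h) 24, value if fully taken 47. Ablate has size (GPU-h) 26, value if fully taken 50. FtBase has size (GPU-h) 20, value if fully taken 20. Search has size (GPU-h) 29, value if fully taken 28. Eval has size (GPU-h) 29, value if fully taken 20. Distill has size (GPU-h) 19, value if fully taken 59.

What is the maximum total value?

180

Sort by value density: Distill 59/19≈3.11, Align 47/24≈1.96, Ablate 50/26≈1.92, Probe 22/15≈1.47, FtBase 20/20≈1, Search 28/29≈0.966, Eval 20/29≈0.69.
Take all of Distill (19 GPU-h, value 59) ; 67 GPU-h left.
All 24 GPU-h of Align fit (value 47) ; 43 remain.
Take all of Ablate (26 GPU-h, value 50) ; 17 GPU-h left.
All 15 GPU-h of Probe fit (value 22) ; 2 remain.
Only 2 GPU-h remain; take 2/20 of FtBase for value 20×2/20 = 2.
Total value = 180.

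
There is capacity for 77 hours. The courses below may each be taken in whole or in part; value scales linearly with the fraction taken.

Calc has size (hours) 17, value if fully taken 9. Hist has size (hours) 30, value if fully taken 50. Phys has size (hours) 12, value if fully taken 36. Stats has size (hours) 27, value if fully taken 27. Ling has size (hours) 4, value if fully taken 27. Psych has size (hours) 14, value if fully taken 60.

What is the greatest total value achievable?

190

Rank by value-to-size ratio: Ling 27/4≈6.75, Psych 60/14≈4.29, Phys 36/12≈3, Hist 50/30≈1.67, Stats 27/27≈1, Calc 9/17≈0.529.
Ling: take in full, 4 hours for value 27 → 73 left.
Take all of Psych (14 hours, value 60) → 59 hours left.
Phys: take in full, 12 hours for value 36 → 47 left.
All 30 hours of Hist fit (value 50) → 17 remain.
Fill the last 17 hours with part of Stats: 17/27 of it earns 17.
Total value = 190.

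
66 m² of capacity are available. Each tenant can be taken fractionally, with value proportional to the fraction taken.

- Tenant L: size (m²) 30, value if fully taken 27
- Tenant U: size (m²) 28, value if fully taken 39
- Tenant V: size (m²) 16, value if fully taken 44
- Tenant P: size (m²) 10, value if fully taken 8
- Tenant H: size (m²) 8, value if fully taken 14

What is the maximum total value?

Best value per unit of size first: Tenant V 44/16≈2.75, Tenant H 14/8≈1.75, Tenant U 39/28≈1.39, Tenant L 27/30≈0.9, Tenant P 8/10≈0.8.
All 16 m² of Tenant V fit (value 44) ; 50 remain.
Take all of Tenant H (8 m², value 14) ; 42 m² left.
Take all of Tenant U (28 m², value 39) ; 14 m² left.
Only 14 m² remain; take 14/30 of Tenant L for value 27×14/30 = 12.6.
Total value = 109.6.

109.6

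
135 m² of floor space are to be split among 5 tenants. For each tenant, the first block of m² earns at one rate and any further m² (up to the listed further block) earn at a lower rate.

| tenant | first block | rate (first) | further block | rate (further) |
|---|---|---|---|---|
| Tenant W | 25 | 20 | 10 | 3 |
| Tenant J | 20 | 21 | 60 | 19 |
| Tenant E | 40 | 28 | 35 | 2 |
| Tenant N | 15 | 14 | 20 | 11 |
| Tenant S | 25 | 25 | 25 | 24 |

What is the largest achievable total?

3265

Treat each block as its own option and order by rate: Tenant E/first 28 > Tenant S/first 25 > Tenant S/second 24 > Tenant J/first 21 > Tenant W/first 20 > Tenant J/second 19 > Tenant N/first 14 > Tenant N/second 11 > Tenant W/second 3 > Tenant E/second 2.
Tenant E/first (28): +40 — 95 left.
Tenant S first at 25: fill all 25 — 70 left.
Tenant S/second (24): +25 — 45 left.
Tenant J first at 21: fill all 20 — 25 left.
Fill Tenant W first block (25 at 20) — 0 left.
Total = 28×40 + 25×25 + 24×25 + 21×20 + 20×25 = 3265.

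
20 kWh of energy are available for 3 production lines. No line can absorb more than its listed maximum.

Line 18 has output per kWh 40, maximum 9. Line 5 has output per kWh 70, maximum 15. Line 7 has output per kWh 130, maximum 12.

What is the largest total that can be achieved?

Rank by output per kWh: Line 7 130 > Line 5 70 > Line 18 40.
Line 7: +12 to 12 (cap) ; 8 left.
Line 5: +8 (room for 15) → 8. Pool exhausted.
Total = 70×8 + 130×12 = 2120.

2120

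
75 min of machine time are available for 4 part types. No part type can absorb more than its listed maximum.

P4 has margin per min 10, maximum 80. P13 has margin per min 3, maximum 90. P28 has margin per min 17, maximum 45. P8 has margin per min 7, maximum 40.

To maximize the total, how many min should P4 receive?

Order the part types by margin per min: P28 17 > P4 10 > P8 7 > P13 3.
Give P28 45 to hit its cap of 45 ; 30 left.
P4: +30 (room for 80) → 30. Pool exhausted.

30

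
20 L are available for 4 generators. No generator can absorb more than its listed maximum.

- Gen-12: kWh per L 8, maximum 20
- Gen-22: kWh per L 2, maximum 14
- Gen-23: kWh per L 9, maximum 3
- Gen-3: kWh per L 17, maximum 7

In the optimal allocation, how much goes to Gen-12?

Highest kWh per L first: Gen-3 17 > Gen-23 9 > Gen-12 8 > Gen-22 2.
Give Gen-3 7 to hit its cap of 7 ; 13 left.
Gen-23: +3 to 3 (cap) ; 10 left.
Gen-12: +10 (room for 20) → 10. Pool exhausted.

10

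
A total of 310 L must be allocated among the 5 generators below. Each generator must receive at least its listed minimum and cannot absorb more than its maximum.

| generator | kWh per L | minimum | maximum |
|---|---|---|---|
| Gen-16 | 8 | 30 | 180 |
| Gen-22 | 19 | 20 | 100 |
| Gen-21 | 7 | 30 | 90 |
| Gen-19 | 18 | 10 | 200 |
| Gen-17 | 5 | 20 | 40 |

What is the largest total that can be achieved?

4790

Meeting every minimum uses 30+20+30+10+20 = 110 L, leaving 200.
Rank by kWh per L: Gen-22 19 > Gen-19 18 > Gen-16 8 > Gen-21 7 > Gen-17 5.
Gen-22: +80 to 100 (cap) — 120 left.
Gen-19 has room for 190 more but only 120 remain, so it gets 130.
Total = 8×30 + 19×100 + 7×30 + 18×130 + 5×20 = 4790.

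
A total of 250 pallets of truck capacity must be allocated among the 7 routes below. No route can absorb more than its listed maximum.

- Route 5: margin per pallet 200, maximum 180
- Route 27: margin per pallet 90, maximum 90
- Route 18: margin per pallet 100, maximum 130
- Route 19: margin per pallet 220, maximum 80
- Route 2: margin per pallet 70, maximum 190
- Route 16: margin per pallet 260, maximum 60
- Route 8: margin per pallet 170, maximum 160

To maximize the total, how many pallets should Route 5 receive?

110

Highest margin per pallet first: Route 16 260 > Route 19 220 > Route 5 200 > Route 8 170 > Route 18 100 > Route 27 90 > Route 2 70.
Give Route 16 60 to hit its cap of 60 ; 190 left.
Give Route 19 80 to hit its cap of 80 ; 110 left.
Route 5 has room for 180 but only 110 remain, so it gets 110.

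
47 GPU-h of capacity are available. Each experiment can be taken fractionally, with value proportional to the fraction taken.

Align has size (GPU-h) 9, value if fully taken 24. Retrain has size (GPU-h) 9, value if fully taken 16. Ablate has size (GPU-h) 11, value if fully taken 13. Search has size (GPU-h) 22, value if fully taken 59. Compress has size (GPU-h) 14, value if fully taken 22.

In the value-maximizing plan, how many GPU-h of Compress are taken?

7

Sort by value density: Search 59/22≈2.68, Align 24/9≈2.67, Retrain 16/9≈1.78, Compress 22/14≈1.57, Ablate 13/11≈1.18.
Search: take in full, 22 GPU-h for value 59 ; 25 left.
Take all of Align (9 GPU-h, value 24) ; 16 GPU-h left.
Retrain: take in full, 9 GPU-h for value 16 ; 7 left.
7 GPU-h left: a 7/14 share of Compress gives 22×7/14 = 11.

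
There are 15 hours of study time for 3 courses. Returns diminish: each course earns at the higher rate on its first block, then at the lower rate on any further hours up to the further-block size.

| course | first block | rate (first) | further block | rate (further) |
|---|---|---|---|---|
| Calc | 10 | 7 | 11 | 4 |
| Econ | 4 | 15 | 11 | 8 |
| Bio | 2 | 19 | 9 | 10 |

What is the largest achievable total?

188

Treat each block as its own option and order by rate: Bio/first 19 > Econ/first 15 > Bio/second 10 > Econ/second 8 > Calc/first 7 > Calc/second 4.
Bio first at 19: fill all 2 — 13 left.
Econ/first (15): +4 — 9 left.
Bio second at 10: fill all 9 — 0 left.
Total = 19×2 + 15×4 + 10×9 = 188.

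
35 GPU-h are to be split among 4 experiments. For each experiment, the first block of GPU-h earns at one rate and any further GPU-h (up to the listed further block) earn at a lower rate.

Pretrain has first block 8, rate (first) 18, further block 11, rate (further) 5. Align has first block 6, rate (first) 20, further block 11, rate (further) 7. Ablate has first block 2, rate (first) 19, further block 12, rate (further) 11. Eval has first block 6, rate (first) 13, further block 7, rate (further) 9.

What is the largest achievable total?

Order all 8 blocks by rate: Align/T1 20 > Ablate/T1 19 > Pretrain/T1 18 > Eval/T1 13 > Ablate/T2 11 > Eval/T2 9 > Align/T2 7 > Pretrain/T2 5.
Align T1 at 20: fill all 6 — 29 left.
Ablate T1 at 19: fill all 2 — 27 left.
Pretrain T1 at 18: fill all 8 — 19 left.
Fill Eval T1 block (6 at 13) — 13 left.
Ablate/T2 (11): +12 — 1 left.
Eval/T2: +1 of 7 at 9; pool empty.
Total = 20×6 + 19×2 + 18×8 + 13×6 + 11×12 + 9×1 = 521.

521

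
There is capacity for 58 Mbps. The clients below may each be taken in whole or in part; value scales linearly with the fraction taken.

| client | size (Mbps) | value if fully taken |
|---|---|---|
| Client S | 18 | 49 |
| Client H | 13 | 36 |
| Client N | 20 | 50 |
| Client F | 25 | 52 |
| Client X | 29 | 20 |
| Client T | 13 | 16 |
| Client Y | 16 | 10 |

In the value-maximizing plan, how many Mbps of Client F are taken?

7

Best value per unit of size first: Client H 36/13≈2.77, Client S 49/18≈2.72, Client N 50/20≈2.5, Client F 52/25≈2.08, Client T 16/13≈1.23, Client X 20/29≈0.69, Client Y 10/16≈0.625.
Take all of Client H (13 Mbps, value 36) → 45 Mbps left.
All 18 Mbps of Client S fit (value 49) → 27 remain.
All 20 Mbps of Client N fit (value 50) → 7 remain.
Only 7 Mbps remain; take 7/25 of Client F for value 52×7/25 = 14.56.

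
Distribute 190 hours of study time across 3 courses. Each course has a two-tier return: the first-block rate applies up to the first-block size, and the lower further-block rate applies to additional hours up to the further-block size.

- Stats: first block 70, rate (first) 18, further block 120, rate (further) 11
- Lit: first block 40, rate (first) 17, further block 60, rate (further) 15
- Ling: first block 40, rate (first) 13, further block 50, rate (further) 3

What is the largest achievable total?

Order all 6 blocks by rate: Stats/first 18 > Lit/first 17 > Lit/second 15 > Ling/first 13 > Stats/second 11 > Ling/second 3.
Fill Stats first block (70 at 18) ; 120 left.
Lit first at 17: fill all 40 ; 80 left.
Lit second at 15: fill all 60 ; 20 left.
Ling/first: +20 of 40 at 13; pool empty.
Total = 18×70 + 17×40 + 15×60 + 13×20 = 3100.

3100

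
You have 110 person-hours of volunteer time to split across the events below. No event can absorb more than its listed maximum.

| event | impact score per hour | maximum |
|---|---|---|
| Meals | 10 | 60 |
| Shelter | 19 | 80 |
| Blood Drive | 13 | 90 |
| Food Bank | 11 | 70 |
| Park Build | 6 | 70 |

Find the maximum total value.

1910

Highest impact score per hour first: Shelter 19 > Blood Drive 13 > Food Bank 11 > Meals 10 > Park Build 6.
Shelter: +80 to 80 (cap) ; 30 left.
Blood Drive has room for 90 but only 30 remain, so it gets 30.
Total = 19×80 + 13×30 = 1910.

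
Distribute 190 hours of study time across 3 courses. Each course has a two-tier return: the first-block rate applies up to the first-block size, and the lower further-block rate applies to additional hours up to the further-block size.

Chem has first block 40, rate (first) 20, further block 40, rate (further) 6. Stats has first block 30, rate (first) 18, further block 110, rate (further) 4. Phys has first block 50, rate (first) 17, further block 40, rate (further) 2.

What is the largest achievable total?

2550

Order all 6 blocks by rate: Chem/T1 20 > Stats/T1 18 > Phys/T1 17 > Chem/T2 6 > Stats/T2 4 > Phys/T2 2.
Fill Chem T1 block (40 at 20) → 150 left.
Fill Stats T1 block (30 at 18) → 120 left.
Phys T1 at 17: fill all 50 → 70 left.
Fill Chem T2 block (40 at 6) → 30 left.
Stats/T2: +30 of 110 at 4; pool empty.
Total = 20×40 + 18×30 + 17×50 + 6×40 + 4×30 = 2550.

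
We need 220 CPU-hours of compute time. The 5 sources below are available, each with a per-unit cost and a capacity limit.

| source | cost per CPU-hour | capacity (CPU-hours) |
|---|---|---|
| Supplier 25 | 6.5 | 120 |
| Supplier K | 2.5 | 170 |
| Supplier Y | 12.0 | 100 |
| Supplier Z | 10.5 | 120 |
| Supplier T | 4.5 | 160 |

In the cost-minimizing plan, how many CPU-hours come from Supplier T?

50

Cheapest first:
Supplier K (2.5): use full 170 → 50 CPU-hours to go.
Take 50 from Supplier T at 4.5 to finish.
Supplier 25, Supplier Z, Supplier Y: unused.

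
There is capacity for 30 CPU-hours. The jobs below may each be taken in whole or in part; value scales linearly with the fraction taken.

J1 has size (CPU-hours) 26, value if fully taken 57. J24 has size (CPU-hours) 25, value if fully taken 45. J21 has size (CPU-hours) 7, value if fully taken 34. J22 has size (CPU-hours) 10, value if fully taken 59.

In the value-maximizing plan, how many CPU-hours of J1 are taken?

Best value per unit of size first: J22 59/10≈5.9, J21 34/7≈4.86, J1 57/26≈2.19, J24 45/25≈1.8.
All 10 CPU-hours of J22 fit (value 59) ; 20 remain.
All 7 CPU-hours of J21 fit (value 34) ; 13 remain.
Only 13 CPU-hours remain; take 13/26 of J1 for value 57×13/26 = 28.5.

13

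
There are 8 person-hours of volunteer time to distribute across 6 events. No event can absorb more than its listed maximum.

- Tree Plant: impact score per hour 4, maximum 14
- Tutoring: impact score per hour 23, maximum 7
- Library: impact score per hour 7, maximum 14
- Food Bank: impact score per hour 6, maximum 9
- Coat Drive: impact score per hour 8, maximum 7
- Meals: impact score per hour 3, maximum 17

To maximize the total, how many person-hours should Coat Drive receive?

Highest impact score per hour first: Tutoring 23 > Coat Drive 8 > Library 7 > Food Bank 6 > Tree Plant 4 > Meals 3.
Tutoring: +7 to 7 (cap) — 1 left.
Only 1 left; Coat Drive takes them to reach 1.

1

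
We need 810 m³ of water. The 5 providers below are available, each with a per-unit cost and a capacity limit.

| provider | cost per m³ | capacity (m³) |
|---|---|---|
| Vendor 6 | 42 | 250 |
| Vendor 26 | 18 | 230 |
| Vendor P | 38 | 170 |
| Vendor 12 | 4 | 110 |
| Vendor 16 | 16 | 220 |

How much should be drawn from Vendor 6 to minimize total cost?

80

Use providers in increasing cost order.
Vendor 12 at 4: take all 110 m³ — 700 still needed.
Take 220 from Vendor 16 at 16 — need 480 more.
Take 230 from Vendor 26 at 18 — need 250 more.
Take 170 from Vendor P at 38 — need 80 more.
Vendor 6 at 42: take 80 of its 250 — requirement met.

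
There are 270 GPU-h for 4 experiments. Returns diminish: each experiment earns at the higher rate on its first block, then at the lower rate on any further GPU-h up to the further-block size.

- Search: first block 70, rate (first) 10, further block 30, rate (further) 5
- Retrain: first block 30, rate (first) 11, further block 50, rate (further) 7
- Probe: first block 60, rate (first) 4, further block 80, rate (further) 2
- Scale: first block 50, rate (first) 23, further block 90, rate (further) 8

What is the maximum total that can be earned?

3110

Order all 8 blocks by rate: Scale/T1 23 > Retrain/T1 11 > Search/T1 10 > Scale/T2 8 > Retrain/T2 7 > Search/T2 5 > Probe/T1 4 > Probe/T2 2.
Fill Scale T1 block (50 at 23) — 220 left.
Retrain T1 at 11: fill all 30 — 190 left.
Search/T1 (10): +70 — 120 left.
Scale T2 at 8: fill all 90 — 30 left.
30 remain; put them into Retrain T2 at 7.
Total = 23×50 + 11×30 + 10×70 + 8×90 + 7×30 = 3110.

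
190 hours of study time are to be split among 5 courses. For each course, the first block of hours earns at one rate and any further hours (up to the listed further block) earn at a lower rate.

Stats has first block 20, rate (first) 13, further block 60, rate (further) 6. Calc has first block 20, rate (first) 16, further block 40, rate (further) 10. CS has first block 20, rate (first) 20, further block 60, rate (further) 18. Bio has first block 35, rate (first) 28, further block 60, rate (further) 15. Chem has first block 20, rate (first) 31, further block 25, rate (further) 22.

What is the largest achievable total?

4100

Treat each block as its own option and order by rate: Chem/first 31 > Bio/first 28 > Chem/second 22 > CS/first 20 > CS/second 18 > Calc/first 16 > Bio/second 15 > Stats/first 13 > Calc/second 10 > Stats/second 6.
Chem/first (31): +20 ; 170 left.
Bio/first (28): +35 ; 135 left.
Chem second at 22: fill all 25 ; 110 left.
CS first at 20: fill all 20 ; 90 left.
Fill CS second block (60 at 18) ; 30 left.
Calc/first (16): +20 ; 10 left.
Bio second at 15: only 10 left, fill 10.
Total = 31×20 + 28×35 + 22×25 + 20×20 + 18×60 + 16×20 + 15×10 = 4100.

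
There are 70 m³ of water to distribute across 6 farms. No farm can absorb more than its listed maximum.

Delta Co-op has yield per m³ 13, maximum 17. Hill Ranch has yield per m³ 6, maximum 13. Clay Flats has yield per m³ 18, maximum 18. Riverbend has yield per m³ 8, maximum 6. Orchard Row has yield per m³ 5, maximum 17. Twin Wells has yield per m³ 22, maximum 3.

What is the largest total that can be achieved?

Order the farms by yield per m³: Twin Wells 22 > Clay Flats 18 > Delta Co-op 13 > Riverbend 8 > Hill Ranch 6 > Orchard Row 5.
Give Twin Wells 3 to hit its cap of 3 ; 67 left.
Clay Flats takes 18 to reach its cap of 18 ; 49 left.
Delta Co-op: +17 to 17 (cap) ; 32 left.
Riverbend takes 6 to reach its cap of 6 ; 26 left.
Give Hill Ranch 13 to hit its cap of 13 ; 13 left.
Orchard Row: +13 (room for 17) → 13. Pool exhausted.
Total = 13×17 + 6×13 + 18×18 + 8×6 + 5×13 + 22×3 = 802.

802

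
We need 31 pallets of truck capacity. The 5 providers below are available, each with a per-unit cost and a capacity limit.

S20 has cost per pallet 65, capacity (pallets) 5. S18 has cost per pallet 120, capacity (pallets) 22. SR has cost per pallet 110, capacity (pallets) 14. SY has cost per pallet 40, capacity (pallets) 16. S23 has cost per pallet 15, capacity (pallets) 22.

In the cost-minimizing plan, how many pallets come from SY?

9

Use providers in increasing cost order.
Take 22 from S23 at 15 ; need 9 more.
SY at 40: take 9 of its 16 ; requirement met.
S20, SR, S18: unused.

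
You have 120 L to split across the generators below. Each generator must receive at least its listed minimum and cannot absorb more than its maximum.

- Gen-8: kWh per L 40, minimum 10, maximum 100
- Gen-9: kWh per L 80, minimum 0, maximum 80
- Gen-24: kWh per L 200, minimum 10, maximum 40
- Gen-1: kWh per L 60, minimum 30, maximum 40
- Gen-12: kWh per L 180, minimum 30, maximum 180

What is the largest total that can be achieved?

17400

Meeting every minimum uses 10+0+10+30+30 = 80 L, leaving 40.
Highest kWh per L first: Gen-24 200 > Gen-12 180 > Gen-9 80 > Gen-1 60 > Gen-8 40.
Gen-24 takes 30 more to reach its cap of 40 → 10 left.
Only 10 left; Gen-12 takes them to reach 40.
Total = 40×10 + 200×40 + 60×30 + 180×40 = 17400.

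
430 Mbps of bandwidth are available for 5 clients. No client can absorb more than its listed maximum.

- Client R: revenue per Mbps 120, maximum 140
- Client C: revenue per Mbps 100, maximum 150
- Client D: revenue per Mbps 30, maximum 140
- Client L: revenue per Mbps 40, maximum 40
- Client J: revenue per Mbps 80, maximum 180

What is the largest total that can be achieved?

Highest revenue per Mbps first: Client R 120 > Client C 100 > Client J 80 > Client L 40 > Client D 30.
Client R: +140 to 140 (cap) → 290 left.
Client C takes 150 to reach its cap of 150 → 140 left.
Client J has room for 180 but only 140 remain, so it gets 140.
Total = 120×140 + 100×150 + 80×140 = 43000.

43000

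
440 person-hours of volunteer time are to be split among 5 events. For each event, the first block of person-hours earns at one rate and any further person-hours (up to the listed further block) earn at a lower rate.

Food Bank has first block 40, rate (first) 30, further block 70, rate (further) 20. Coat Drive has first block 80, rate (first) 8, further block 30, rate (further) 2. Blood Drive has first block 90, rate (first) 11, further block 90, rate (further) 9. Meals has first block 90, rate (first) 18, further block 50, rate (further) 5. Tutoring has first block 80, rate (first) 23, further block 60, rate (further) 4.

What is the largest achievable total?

Order all 10 blocks by rate: Food Bank/first 30 > Tutoring/first 23 > Food Bank/second 20 > Meals/first 18 > Blood Drive/first 11 > Blood Drive/second 9 > Coat Drive/first 8 > Meals/second 5 > Tutoring/second 4 > Coat Drive/second 2.
Fill Food Bank first block (40 at 30) → 400 left.
Fill Tutoring first block (80 at 23) → 320 left.
Food Bank second at 20: fill all 70 → 250 left.
Meals first at 18: fill all 90 → 160 left.
Fill Blood Drive first block (90 at 11) → 70 left.
70 remain; put them into Blood Drive second at 9.
Total = 30×40 + 23×80 + 20×70 + 18×90 + 11×90 + 9×70 = 7680.

7680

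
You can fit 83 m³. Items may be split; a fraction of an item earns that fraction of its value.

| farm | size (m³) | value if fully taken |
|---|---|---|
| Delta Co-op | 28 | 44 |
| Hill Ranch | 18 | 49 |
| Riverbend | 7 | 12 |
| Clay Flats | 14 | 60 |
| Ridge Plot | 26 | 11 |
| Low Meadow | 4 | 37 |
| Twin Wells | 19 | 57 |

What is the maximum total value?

Best value per unit of size first: Low Meadow 37/4≈9.25, Clay Flats 60/14≈4.29, Twin Wells 57/19≈3, Hill Ranch 49/18≈2.72, Riverbend 12/7≈1.71, Delta Co-op 44/28≈1.57, Ridge Plot 11/26≈0.423.
Low Meadow: take in full, 4 m³ for value 37 → 79 left.
All 14 m³ of Clay Flats fit (value 60) → 65 remain.
Twin Wells: take in full, 19 m³ for value 57 → 46 left.
Hill Ranch: take in full, 18 m³ for value 49 → 28 left.
Take all of Riverbend (7 m³, value 12) → 21 m³ left.
Fill the last 21 m³ with part of Delta Co-op: 21/28 of it earns 33.
Total value = 248.

248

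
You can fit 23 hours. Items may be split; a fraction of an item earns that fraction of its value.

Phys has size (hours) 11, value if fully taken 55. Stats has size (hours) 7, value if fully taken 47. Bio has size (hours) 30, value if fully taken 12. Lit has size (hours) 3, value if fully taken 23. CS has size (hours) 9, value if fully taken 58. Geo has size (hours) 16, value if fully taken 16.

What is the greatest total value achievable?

148

Sort by value density: Lit 23/3≈7.67, Stats 47/7≈6.71, CS 58/9≈6.44, Phys 55/11≈5, Geo 16/16≈1, Bio 12/30≈0.4.
Lit: take in full, 3 hours for value 23 — 20 left.
Take all of Stats (7 hours, value 47) — 13 hours left.
All 9 hours of CS fit (value 58) — 4 remain.
4 hours left: a 4/11 share of Phys gives 55×4/11 = 20.
Total value = 148.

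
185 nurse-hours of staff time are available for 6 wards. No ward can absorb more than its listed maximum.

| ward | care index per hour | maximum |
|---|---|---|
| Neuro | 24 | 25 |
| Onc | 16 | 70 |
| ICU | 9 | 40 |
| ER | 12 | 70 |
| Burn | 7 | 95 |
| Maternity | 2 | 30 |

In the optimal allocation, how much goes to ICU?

20

Rank by care index per hour: Neuro 24 > Onc 16 > ER 12 > ICU 9 > Burn 7 > Maternity 2.
Give Neuro 25 to hit its cap of 25 — 160 left.
Give Onc 70 to hit its cap of 70 — 90 left.
ER takes 70 to reach its cap of 70 — 20 left.
Only 20 left; ICU takes them to reach 20.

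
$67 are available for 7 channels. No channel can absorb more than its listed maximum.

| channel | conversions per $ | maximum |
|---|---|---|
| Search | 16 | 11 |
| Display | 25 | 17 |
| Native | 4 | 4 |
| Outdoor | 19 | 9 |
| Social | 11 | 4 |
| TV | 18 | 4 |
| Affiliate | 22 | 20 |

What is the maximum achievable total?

Rank by conversions per $: Display 25 > Affiliate 22 > Outdoor 19 > TV 18 > Search 16 > Social 11 > Native 4.
Display takes 17 to reach its cap of 17 → 50 left.
Give Affiliate 20 to hit its cap of 20 → 30 left.
Give Outdoor 9 to hit its cap of 9 → 21 left.
TV takes 4 to reach its cap of 4 → 17 left.
Search: +11 to 11 (cap) → 6 left.
Social takes 4 to reach its cap of 4 → 2 left.
Only 2 left; Native takes them to reach 2.
Total = 16×11 + 25×17 + 4×2 + 19×9 + 11×4 + 18×4 + 22×20 = 1336.

1336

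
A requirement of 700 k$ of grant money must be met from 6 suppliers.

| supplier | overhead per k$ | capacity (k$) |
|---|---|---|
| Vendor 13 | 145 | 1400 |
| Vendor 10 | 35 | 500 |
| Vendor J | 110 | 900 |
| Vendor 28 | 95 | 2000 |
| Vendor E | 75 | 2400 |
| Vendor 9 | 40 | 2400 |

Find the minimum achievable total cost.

Use suppliers in increasing cost order.
Vendor 10 (35): use full 500 → 200 k$ to go.
Take 200 from Vendor 9 at 40 to finish.
Vendor E, Vendor 28, Vendor J, Vendor 13: unused.
Cost = 500×35 + 200×40 = 25500.

25500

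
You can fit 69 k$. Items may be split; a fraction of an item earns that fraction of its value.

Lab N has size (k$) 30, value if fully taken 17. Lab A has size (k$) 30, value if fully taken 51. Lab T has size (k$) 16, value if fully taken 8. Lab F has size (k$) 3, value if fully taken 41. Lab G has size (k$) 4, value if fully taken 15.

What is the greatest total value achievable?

Sort by value density: Lab F 41/3≈13.7, Lab G 15/4≈3.75, Lab A 51/30≈1.7, Lab N 17/30≈0.567, Lab T 8/16≈0.5.
Lab F: take in full, 3 k$ for value 41 → 66 left.
All 4 k$ of Lab G fit (value 15) → 62 remain.
Take all of Lab A (30 k$, value 51) → 32 k$ left.
Lab N: take in full, 30 k$ for value 17 → 2 left.
Fill the last 2 k$ with part of Lab T: 2/16 of it earns 1.
Total value = 125.

125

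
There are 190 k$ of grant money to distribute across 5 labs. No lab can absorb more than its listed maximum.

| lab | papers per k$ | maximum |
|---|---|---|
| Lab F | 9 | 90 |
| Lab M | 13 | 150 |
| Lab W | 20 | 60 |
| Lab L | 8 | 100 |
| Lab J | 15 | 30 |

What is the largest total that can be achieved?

Highest papers per k$ first: Lab W 20 > Lab J 15 > Lab M 13 > Lab F 9 > Lab L 8.
Lab W: +60 to 60 (cap) ; 130 left.
Give Lab J 30 to hit its cap of 30 ; 100 left.
Lab M has room for 150 but only 100 remain, so it gets 100.
Total = 13×100 + 20×60 + 15×30 = 2950.

2950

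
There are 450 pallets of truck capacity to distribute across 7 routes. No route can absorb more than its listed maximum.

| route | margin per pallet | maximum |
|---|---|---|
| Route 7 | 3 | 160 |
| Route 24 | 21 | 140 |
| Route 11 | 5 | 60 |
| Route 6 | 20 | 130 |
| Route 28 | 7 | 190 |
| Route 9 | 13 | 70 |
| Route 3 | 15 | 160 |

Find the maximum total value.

Highest margin per pallet first: Route 24 21 > Route 6 20 > Route 3 15 > Route 9 13 > Route 28 7 > Route 11 5 > Route 7 3.
Route 24 takes 140 to reach its cap of 140 → 310 left.
Route 6 takes 130 to reach its cap of 130 → 180 left.
Route 3: +160 to 160 (cap) → 20 left.
Route 9 has room for 70 but only 20 remain, so it gets 20.
Total = 21×140 + 20×130 + 13×20 + 15×160 = 8200.

8200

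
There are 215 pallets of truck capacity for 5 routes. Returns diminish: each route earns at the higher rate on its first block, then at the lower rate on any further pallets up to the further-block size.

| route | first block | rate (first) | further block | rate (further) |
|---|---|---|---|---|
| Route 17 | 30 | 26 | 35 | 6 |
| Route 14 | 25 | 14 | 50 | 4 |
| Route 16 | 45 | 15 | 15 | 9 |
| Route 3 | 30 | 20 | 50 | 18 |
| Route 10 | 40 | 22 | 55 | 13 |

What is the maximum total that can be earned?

4115

Treat each block as its own option and order by rate: Route 17/first 26 > Route 10/first 22 > Route 3/first 20 > Route 3/second 18 > Route 16/first 15 > Route 14/first 14 > Route 10/second 13 > Route 16/second 9 > Route 17/second 6 > Route 14/second 4.
Route 17 first at 26: fill all 30 ; 185 left.
Route 10/first (22): +40 ; 145 left.
Fill Route 3 first block (30 at 20) ; 115 left.
Route 3/second (18): +50 ; 65 left.
Route 16 first at 15: fill all 45 ; 20 left.
Route 14 first at 14: only 20 left, fill 20.
Total = 26×30 + 22×40 + 20×30 + 18×50 + 15×45 + 14×20 = 4115.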